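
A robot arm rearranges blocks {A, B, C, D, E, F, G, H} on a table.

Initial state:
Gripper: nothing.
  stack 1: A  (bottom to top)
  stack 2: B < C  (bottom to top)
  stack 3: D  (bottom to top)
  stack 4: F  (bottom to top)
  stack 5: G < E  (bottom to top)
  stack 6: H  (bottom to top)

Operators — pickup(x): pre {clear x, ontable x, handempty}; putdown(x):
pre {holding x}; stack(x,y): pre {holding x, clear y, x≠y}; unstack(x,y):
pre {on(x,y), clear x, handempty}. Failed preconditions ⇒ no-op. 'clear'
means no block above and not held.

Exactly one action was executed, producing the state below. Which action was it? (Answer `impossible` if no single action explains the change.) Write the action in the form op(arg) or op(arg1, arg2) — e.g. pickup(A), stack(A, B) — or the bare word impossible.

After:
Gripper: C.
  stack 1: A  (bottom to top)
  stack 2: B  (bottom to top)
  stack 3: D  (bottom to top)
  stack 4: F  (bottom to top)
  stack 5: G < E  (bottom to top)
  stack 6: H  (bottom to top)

unstack(C, B)

target: towers=[A; B; D; F; G/E; H] holding=C
         pickup(A) → towers=[B/C; D; F; G/E; H] holding=A
     unstack(E, G) → towers=[A; B/C; D; F; G; H] holding=E
         pickup(H) → towers=[A; B/C; D; F; G/E] holding=H
         pickup(F) → towers=[A; B/C; D; G/E; H] holding=F
         pickup(D) → towers=[A; B/C; F; G/E; H] holding=D
     unstack(C, B) → towers=[A; B; D; F; G/E; H] holding=C  ← match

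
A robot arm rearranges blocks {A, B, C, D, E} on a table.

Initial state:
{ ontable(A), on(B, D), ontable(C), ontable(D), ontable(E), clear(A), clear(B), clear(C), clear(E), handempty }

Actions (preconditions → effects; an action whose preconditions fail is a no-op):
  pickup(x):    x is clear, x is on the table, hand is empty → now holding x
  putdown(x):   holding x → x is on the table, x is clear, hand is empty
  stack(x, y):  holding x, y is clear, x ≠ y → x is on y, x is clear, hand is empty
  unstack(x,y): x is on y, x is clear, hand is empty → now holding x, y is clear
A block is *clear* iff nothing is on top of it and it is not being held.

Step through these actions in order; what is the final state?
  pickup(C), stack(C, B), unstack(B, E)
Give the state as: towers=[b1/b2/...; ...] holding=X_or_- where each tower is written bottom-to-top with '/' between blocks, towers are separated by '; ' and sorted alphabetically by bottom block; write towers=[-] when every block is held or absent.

step 1 (pickup(C)): towers=[A; D/B; E] holding=C
step 2 (stack(C, B)): towers=[A; D/B/C; E] holding=-
step 3 (unstack(B, E)) [no-op]: towers=[A; D/B/C; E] holding=-

towers=[A; D/B/C; E] holding=-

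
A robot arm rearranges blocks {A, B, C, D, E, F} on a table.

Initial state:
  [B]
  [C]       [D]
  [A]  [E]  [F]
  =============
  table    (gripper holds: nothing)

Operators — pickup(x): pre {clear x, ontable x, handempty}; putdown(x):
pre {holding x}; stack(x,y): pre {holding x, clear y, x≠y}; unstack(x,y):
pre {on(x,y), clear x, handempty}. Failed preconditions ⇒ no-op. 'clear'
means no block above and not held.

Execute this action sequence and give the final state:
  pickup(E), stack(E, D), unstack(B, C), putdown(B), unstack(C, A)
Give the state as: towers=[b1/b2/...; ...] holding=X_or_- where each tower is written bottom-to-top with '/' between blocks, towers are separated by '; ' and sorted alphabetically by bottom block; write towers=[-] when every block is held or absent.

towers=[A; B; F/D/E] holding=C

step 1 (pickup(E)): towers=[A/C/B; F/D] holding=E
step 2 (stack(E, D)): towers=[A/C/B; F/D/E] holding=-
step 3 (unstack(B, C)): towers=[A/C; F/D/E] holding=B
step 4 (putdown(B)): towers=[A/C; B; F/D/E] holding=-
step 5 (unstack(C, A)): towers=[A; B; F/D/E] holding=C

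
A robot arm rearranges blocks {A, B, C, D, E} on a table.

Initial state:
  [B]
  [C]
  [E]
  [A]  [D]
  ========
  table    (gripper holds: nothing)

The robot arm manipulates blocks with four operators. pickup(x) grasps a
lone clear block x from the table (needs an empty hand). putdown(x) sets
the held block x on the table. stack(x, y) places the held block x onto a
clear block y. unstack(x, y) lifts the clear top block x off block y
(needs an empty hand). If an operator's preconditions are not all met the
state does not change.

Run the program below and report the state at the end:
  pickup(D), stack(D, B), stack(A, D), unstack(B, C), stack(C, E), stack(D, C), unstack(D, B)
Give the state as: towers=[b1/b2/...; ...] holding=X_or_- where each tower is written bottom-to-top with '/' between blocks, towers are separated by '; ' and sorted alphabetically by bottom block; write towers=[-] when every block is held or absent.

step 1 (pickup(D)): towers=[A/E/C/B] holding=D
step 2 (stack(D, B)): towers=[A/E/C/B/D] holding=-
step 3 (stack(A, D)) [no-op]: towers=[A/E/C/B/D] holding=-
step 4 (unstack(B, C)) [no-op]: towers=[A/E/C/B/D] holding=-
step 5 (stack(C, E)) [no-op]: towers=[A/E/C/B/D] holding=-
step 6 (stack(D, C)) [no-op]: towers=[A/E/C/B/D] holding=-
step 7 (unstack(D, B)): towers=[A/E/C/B] holding=D

towers=[A/E/C/B] holding=D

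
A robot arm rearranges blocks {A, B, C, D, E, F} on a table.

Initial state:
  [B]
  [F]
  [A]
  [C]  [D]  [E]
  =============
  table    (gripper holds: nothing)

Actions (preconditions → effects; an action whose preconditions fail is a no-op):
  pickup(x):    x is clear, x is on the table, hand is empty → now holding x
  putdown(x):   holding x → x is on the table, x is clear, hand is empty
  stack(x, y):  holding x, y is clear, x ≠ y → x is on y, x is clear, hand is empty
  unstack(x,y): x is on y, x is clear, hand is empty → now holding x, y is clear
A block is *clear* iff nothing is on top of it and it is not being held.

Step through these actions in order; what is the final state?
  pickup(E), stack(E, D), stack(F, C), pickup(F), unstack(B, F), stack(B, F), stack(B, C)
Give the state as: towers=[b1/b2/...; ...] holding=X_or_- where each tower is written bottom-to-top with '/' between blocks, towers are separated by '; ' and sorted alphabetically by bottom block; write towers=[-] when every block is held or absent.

towers=[C/A/F/B; D/E] holding=-

step 1 (pickup(E)): towers=[C/A/F/B; D] holding=E
step 2 (stack(E, D)): towers=[C/A/F/B; D/E] holding=-
step 3 (stack(F, C)) [no-op]: towers=[C/A/F/B; D/E] holding=-
step 4 (pickup(F)) [no-op]: towers=[C/A/F/B; D/E] holding=-
step 5 (unstack(B, F)): towers=[C/A/F; D/E] holding=B
step 6 (stack(B, F)): towers=[C/A/F/B; D/E] holding=-
step 7 (stack(B, C)) [no-op]: towers=[C/A/F/B; D/E] holding=-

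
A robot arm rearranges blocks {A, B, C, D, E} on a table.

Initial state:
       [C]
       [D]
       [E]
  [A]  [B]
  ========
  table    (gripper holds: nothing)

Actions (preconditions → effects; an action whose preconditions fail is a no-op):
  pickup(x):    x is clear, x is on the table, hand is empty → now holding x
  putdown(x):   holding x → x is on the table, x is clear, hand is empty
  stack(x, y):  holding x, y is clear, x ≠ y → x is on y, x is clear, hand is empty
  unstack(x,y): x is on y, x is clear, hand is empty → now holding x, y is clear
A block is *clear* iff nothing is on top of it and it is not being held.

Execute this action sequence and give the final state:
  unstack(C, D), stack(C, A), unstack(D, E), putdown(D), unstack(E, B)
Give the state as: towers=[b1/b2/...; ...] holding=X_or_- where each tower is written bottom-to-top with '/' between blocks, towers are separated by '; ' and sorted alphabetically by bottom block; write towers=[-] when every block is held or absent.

towers=[A/C; B; D] holding=E

step 1 (unstack(C, D)): towers=[A; B/E/D] holding=C
step 2 (stack(C, A)): towers=[A/C; B/E/D] holding=-
step 3 (unstack(D, E)): towers=[A/C; B/E] holding=D
step 4 (putdown(D)): towers=[A/C; B/E; D] holding=-
step 5 (unstack(E, B)): towers=[A/C; B; D] holding=E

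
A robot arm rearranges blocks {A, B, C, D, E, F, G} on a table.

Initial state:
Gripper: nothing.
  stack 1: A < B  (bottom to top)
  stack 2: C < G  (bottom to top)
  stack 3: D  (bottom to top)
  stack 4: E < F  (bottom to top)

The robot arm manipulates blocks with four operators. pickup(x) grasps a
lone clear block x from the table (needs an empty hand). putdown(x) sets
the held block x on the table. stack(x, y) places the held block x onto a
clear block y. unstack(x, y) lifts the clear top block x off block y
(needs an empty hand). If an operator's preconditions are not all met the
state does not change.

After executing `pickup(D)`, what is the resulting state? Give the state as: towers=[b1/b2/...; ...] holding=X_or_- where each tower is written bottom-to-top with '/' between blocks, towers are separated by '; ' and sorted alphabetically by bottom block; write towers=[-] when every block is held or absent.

towers=[A/B; C/G; E/F] holding=D

before: towers=[A/B; C/G; D; E/F] holding=-
pre[pickup(D)]: clear(D) ok, ontable(D) ok, handempty ok
all met → apply pickup(D)
after:  towers=[A/B; C/G; E/F] holding=D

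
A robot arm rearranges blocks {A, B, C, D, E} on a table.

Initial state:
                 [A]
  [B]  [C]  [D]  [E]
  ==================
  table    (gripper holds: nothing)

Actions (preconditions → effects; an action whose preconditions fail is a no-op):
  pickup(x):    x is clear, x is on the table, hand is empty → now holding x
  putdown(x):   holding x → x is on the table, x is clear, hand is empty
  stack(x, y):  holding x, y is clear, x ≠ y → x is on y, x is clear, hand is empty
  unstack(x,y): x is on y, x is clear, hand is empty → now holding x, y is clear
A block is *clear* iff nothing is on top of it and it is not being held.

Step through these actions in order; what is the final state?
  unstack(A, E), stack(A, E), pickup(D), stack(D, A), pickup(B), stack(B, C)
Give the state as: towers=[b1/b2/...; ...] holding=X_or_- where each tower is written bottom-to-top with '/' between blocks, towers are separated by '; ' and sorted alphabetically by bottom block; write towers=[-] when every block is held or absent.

towers=[C/B; E/A/D] holding=-

step 1 (unstack(A, E)): towers=[B; C; D; E] holding=A
step 2 (stack(A, E)): towers=[B; C; D; E/A] holding=-
step 3 (pickup(D)): towers=[B; C; E/A] holding=D
step 4 (stack(D, A)): towers=[B; C; E/A/D] holding=-
step 5 (pickup(B)): towers=[C; E/A/D] holding=B
step 6 (stack(B, C)): towers=[C/B; E/A/D] holding=-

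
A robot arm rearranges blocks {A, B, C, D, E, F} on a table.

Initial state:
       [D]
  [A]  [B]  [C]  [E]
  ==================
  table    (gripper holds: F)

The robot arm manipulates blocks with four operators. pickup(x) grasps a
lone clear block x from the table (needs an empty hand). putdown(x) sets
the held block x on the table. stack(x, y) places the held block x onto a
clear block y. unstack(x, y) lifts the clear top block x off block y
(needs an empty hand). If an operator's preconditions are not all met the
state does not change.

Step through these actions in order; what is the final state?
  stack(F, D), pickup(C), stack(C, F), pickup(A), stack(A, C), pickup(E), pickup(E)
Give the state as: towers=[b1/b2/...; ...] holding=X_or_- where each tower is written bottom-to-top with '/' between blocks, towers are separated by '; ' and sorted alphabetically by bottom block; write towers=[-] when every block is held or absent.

step 1 (stack(F, D)): towers=[A; B/D/F; C; E] holding=-
step 2 (pickup(C)): towers=[A; B/D/F; E] holding=C
step 3 (stack(C, F)): towers=[A; B/D/F/C; E] holding=-
step 4 (pickup(A)): towers=[B/D/F/C; E] holding=A
step 5 (stack(A, C)): towers=[B/D/F/C/A; E] holding=-
step 6 (pickup(E)): towers=[B/D/F/C/A] holding=E
step 7 (pickup(E)) [no-op]: towers=[B/D/F/C/A] holding=E

towers=[B/D/F/C/A] holding=E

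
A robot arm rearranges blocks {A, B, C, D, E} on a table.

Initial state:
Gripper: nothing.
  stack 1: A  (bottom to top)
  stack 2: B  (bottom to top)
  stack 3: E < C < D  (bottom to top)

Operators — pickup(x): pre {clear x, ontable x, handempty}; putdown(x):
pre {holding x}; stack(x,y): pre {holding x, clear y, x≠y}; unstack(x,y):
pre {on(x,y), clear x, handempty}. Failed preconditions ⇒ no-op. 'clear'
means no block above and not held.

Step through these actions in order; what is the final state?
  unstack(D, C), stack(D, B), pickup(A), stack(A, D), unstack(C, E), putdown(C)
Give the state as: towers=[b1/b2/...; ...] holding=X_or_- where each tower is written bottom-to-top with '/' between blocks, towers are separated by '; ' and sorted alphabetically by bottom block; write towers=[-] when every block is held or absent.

step 1 (unstack(D, C)): towers=[A; B; E/C] holding=D
step 2 (stack(D, B)): towers=[A; B/D; E/C] holding=-
step 3 (pickup(A)): towers=[B/D; E/C] holding=A
step 4 (stack(A, D)): towers=[B/D/A; E/C] holding=-
step 5 (unstack(C, E)): towers=[B/D/A; E] holding=C
step 6 (putdown(C)): towers=[B/D/A; C; E] holding=-

towers=[B/D/A; C; E] holding=-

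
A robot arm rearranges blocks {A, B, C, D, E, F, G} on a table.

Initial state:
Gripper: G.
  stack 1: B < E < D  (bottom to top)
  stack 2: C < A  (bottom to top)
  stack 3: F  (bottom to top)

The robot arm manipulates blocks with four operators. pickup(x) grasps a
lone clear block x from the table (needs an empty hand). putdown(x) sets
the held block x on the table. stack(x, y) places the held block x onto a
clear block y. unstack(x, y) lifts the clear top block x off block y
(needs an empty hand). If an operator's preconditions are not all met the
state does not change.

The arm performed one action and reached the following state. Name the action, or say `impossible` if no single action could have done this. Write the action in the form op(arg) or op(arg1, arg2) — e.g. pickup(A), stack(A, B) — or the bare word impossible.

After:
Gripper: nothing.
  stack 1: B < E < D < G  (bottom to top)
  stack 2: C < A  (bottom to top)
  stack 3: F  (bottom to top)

target: towers=[B/E/D/G; C/A; F] holding=-
        putdown(G) → towers=[B/E/D; C/A; F; G] holding=-
       stack(G, F) → towers=[B/E/D; C/A; F/G] holding=-
       stack(G, D) → towers=[B/E/D/G; C/A; F] holding=-  ← match
       stack(G, A) → towers=[B/E/D; C/A/G; F] holding=-

stack(G, D)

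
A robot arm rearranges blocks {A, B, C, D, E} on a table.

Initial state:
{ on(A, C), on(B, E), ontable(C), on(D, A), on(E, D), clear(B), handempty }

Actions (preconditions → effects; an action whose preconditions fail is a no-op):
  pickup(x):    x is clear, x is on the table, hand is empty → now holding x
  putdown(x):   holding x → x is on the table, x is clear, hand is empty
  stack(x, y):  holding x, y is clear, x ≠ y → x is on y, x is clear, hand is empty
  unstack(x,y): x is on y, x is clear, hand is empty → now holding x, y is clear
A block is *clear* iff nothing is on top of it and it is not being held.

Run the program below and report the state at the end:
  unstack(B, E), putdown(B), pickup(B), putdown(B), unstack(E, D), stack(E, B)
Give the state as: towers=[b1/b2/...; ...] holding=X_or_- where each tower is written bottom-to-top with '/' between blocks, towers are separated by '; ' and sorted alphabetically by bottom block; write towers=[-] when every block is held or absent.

towers=[B/E; C/A/D] holding=-

step 1 (unstack(B, E)): towers=[C/A/D/E] holding=B
step 2 (putdown(B)): towers=[B; C/A/D/E] holding=-
step 3 (pickup(B)): towers=[C/A/D/E] holding=B
step 4 (putdown(B)): towers=[B; C/A/D/E] holding=-
step 5 (unstack(E, D)): towers=[B; C/A/D] holding=E
step 6 (stack(E, B)): towers=[B/E; C/A/D] holding=-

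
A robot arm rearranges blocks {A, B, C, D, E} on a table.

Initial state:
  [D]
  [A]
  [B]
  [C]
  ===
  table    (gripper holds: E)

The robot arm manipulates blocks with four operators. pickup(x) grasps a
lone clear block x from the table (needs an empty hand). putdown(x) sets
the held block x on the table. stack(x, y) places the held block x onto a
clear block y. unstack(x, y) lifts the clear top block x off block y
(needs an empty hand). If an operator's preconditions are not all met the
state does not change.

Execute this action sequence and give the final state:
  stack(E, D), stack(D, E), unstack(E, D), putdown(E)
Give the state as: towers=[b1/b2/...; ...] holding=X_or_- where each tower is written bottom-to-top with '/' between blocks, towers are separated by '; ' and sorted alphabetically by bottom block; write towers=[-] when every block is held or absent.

towers=[C/B/A/D; E] holding=-

step 1 (stack(E, D)): towers=[C/B/A/D/E] holding=-
step 2 (stack(D, E)) [no-op]: towers=[C/B/A/D/E] holding=-
step 3 (unstack(E, D)): towers=[C/B/A/D] holding=E
step 4 (putdown(E)): towers=[C/B/A/D; E] holding=-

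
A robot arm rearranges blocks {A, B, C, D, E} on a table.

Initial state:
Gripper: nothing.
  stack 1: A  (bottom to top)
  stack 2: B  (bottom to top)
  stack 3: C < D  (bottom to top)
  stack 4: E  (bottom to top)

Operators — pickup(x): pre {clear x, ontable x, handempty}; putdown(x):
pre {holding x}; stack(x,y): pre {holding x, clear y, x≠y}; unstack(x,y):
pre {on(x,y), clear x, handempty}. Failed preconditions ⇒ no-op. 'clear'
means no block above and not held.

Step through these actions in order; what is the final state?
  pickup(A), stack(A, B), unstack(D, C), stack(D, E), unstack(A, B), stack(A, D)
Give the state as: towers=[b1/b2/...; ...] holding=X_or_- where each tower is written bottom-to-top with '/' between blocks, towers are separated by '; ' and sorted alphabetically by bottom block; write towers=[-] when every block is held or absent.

step 1 (pickup(A)): towers=[B; C/D; E] holding=A
step 2 (stack(A, B)): towers=[B/A; C/D; E] holding=-
step 3 (unstack(D, C)): towers=[B/A; C; E] holding=D
step 4 (stack(D, E)): towers=[B/A; C; E/D] holding=-
step 5 (unstack(A, B)): towers=[B; C; E/D] holding=A
step 6 (stack(A, D)): towers=[B; C; E/D/A] holding=-

towers=[B; C; E/D/A] holding=-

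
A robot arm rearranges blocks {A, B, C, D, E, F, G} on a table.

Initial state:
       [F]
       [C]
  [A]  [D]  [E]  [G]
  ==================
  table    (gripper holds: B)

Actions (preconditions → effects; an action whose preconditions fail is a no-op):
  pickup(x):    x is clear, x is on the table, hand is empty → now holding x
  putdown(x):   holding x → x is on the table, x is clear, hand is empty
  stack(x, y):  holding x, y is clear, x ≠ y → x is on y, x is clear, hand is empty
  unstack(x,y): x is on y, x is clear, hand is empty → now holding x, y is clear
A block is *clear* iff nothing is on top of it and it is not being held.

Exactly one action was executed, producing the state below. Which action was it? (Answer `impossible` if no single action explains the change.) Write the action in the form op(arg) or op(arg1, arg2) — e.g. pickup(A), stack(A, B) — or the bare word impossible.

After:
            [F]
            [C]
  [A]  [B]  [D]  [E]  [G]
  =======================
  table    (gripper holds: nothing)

target: towers=[A; B; D/C/F; E; G] holding=-
        putdown(B) → towers=[A; B; D/C/F; E; G] holding=-  ← match
       stack(B, F) → towers=[A; D/C/F/B; E; G] holding=-
       stack(B, G) → towers=[A; D/C/F; E; G/B] holding=-
       stack(B, A) → towers=[A/B; D/C/F; E; G] holding=-
       stack(B, E) → towers=[A; D/C/F; E/B; G] holding=-

putdown(B)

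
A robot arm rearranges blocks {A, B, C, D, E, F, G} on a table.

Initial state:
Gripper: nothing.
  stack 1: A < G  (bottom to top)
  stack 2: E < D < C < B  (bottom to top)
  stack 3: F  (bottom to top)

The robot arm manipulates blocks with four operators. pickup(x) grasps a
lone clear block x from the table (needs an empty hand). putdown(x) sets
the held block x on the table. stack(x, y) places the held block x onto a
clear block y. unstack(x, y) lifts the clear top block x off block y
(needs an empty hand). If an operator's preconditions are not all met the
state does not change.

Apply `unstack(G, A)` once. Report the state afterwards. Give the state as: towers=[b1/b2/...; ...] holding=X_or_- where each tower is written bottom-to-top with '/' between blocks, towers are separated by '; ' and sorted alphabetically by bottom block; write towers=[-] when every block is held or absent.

towers=[A; E/D/C/B; F] holding=G

before: towers=[A/G; E/D/C/B; F] holding=-
pre[unstack(G, A)]: on(G,A) ok, clear(G) ok, handempty ok
all met → apply unstack(G, A)
after:  towers=[A; E/D/C/B; F] holding=G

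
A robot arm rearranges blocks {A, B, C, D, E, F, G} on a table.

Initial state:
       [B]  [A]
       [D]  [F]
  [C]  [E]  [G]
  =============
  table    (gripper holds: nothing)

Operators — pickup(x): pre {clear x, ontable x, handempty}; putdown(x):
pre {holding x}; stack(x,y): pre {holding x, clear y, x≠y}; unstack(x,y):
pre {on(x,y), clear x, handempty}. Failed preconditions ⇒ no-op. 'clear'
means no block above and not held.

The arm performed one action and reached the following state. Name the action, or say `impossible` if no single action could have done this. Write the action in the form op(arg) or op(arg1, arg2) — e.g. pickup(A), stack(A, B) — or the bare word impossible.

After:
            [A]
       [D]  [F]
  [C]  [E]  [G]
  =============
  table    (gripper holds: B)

unstack(B, D)

target: towers=[C; E/D; G/F/A] holding=B
     unstack(B, D) → towers=[C; E/D; G/F/A] holding=B  ← match
     unstack(A, F) → towers=[C; E/D/B; G/F] holding=A
         pickup(C) → towers=[E/D/B; G/F/A] holding=C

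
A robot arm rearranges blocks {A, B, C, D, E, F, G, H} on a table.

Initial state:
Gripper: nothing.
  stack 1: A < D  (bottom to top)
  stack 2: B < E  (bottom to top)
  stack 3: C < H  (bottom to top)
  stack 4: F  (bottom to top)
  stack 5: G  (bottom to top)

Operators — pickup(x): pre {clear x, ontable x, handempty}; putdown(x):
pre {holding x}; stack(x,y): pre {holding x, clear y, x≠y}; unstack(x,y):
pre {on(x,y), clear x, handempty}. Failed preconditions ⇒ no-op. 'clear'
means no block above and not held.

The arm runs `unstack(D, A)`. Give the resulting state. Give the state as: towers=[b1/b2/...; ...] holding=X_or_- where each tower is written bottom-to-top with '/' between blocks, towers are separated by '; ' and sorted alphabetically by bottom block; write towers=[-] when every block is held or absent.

towers=[A; B/E; C/H; F; G] holding=D

before: towers=[A/D; B/E; C/H; F; G] holding=-
pre[unstack(D, A)]: on(D,A) ok, clear(D) ok, handempty ok
all met → apply unstack(D, A)
after:  towers=[A; B/E; C/H; F; G] holding=D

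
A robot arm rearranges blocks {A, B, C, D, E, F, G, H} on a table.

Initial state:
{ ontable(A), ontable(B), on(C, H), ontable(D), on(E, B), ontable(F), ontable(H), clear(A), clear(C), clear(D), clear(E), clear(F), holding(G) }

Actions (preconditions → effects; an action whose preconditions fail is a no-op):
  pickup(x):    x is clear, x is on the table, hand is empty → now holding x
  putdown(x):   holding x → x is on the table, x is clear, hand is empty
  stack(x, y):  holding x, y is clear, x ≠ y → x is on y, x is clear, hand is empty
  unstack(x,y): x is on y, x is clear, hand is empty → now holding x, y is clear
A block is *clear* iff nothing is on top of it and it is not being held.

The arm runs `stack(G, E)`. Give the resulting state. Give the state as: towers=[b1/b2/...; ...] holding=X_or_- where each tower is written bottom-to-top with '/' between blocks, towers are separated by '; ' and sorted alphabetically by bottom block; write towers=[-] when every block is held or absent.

before: towers=[A; B/E; D; F; H/C] holding=G
pre[stack(G, E)]: holding(G) ✓, clear(E) ✓, G≠E ✓
all met → apply stack(G, E)
after:  towers=[A; B/E/G; D; F; H/C] holding=-

towers=[A; B/E/G; D; F; H/C] holding=-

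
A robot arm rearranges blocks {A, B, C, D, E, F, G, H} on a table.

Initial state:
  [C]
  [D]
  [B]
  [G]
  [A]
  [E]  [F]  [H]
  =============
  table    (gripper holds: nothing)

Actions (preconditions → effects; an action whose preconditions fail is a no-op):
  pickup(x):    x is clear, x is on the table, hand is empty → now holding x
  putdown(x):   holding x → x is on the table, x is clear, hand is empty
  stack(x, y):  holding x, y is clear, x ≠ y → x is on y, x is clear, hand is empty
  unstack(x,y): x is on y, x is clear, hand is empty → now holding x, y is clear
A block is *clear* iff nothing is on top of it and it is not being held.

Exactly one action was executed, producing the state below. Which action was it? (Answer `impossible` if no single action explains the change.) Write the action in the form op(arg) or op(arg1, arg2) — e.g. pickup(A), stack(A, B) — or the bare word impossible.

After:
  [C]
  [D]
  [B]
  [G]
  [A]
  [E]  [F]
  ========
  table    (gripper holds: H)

target: towers=[E/A/G/B/D/C; F] holding=H
         pickup(H) → towers=[E/A/G/B/D/C; F] holding=H  ← match
         pickup(F) → towers=[E/A/G/B/D/C; H] holding=F
     unstack(C, D) → towers=[E/A/G/B/D; F; H] holding=C

pickup(H)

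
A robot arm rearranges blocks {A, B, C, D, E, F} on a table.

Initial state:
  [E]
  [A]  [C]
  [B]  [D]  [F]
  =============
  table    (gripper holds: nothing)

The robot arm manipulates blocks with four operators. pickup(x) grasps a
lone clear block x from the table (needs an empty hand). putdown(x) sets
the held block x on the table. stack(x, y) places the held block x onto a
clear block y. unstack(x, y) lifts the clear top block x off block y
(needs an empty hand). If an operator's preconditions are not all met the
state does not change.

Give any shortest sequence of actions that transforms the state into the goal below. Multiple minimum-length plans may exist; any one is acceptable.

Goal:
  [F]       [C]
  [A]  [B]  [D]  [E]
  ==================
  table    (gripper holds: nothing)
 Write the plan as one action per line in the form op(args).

step 1 (unstack(E, A)): towers=[B/A; D/C; F] holding=E
step 2 (putdown(E)): towers=[B/A; D/C; E; F] holding=-
step 3 (unstack(A, B)): towers=[B; D/C; E; F] holding=A
step 4 (putdown(A)): towers=[A; B; D/C; E; F] holding=-
step 5 (pickup(F)): towers=[A; B; D/C; E] holding=F
step 6 (stack(F, A)): towers=[A/F; B; D/C; E] holding=-
goal check: towers=[A/F; B; D/C; E] holding=- — reached (length 6, optimal by BFS)

unstack(E, A)
putdown(E)
unstack(A, B)
putdown(A)
pickup(F)
stack(F, A)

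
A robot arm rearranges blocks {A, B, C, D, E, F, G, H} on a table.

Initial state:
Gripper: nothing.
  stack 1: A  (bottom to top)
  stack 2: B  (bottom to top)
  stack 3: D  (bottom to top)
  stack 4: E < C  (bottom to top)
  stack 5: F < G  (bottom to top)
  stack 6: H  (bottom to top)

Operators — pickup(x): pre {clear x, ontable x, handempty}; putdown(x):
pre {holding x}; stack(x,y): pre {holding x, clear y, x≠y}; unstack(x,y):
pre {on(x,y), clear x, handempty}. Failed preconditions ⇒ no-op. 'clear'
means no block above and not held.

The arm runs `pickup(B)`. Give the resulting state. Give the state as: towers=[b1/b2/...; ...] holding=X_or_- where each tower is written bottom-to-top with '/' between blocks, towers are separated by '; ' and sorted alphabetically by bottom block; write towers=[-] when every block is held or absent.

towers=[A; D; E/C; F/G; H] holding=B

before: towers=[A; B; D; E/C; F/G; H] holding=-
pre[pickup(B)]: clear(B) ✓, ontable(B) ✓, handempty ✓
all met → apply pickup(B)
after:  towers=[A; D; E/C; F/G; H] holding=B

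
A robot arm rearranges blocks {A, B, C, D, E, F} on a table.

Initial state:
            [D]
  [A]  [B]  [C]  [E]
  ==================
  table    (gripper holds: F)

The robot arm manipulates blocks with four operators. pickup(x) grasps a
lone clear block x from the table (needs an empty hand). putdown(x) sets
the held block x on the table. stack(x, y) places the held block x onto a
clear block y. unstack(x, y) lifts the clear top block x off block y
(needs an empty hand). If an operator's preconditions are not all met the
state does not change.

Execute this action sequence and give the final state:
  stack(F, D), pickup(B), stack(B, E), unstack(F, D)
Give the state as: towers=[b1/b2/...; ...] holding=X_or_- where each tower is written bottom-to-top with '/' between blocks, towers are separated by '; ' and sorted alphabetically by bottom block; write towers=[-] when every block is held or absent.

towers=[A; C/D; E/B] holding=F

step 1 (stack(F, D)): towers=[A; B; C/D/F; E] holding=-
step 2 (pickup(B)): towers=[A; C/D/F; E] holding=B
step 3 (stack(B, E)): towers=[A; C/D/F; E/B] holding=-
step 4 (unstack(F, D)): towers=[A; C/D; E/B] holding=F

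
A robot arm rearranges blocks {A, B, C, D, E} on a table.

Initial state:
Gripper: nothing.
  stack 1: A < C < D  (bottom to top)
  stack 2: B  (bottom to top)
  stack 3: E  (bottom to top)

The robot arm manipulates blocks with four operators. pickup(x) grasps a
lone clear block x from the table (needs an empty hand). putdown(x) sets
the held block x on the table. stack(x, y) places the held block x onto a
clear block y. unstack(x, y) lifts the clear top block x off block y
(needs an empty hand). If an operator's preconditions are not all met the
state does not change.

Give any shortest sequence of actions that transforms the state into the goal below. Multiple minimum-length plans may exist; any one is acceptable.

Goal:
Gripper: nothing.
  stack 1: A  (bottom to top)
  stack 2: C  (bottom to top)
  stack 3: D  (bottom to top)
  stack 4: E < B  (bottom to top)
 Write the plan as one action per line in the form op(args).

step 1 (pickup(B)): towers=[A/C/D; E] holding=B
step 2 (stack(B, E)): towers=[A/C/D; E/B] holding=-
step 3 (unstack(D, C)): towers=[A/C; E/B] holding=D
step 4 (putdown(D)): towers=[A/C; D; E/B] holding=-
step 5 (unstack(C, A)): towers=[A; D; E/B] holding=C
step 6 (putdown(C)): towers=[A; C; D; E/B] holding=-
goal check: towers=[A; C; D; E/B] holding=- — reached (length 6, optimal by BFS)

pickup(B)
stack(B, E)
unstack(D, C)
putdown(D)
unstack(C, A)
putdown(C)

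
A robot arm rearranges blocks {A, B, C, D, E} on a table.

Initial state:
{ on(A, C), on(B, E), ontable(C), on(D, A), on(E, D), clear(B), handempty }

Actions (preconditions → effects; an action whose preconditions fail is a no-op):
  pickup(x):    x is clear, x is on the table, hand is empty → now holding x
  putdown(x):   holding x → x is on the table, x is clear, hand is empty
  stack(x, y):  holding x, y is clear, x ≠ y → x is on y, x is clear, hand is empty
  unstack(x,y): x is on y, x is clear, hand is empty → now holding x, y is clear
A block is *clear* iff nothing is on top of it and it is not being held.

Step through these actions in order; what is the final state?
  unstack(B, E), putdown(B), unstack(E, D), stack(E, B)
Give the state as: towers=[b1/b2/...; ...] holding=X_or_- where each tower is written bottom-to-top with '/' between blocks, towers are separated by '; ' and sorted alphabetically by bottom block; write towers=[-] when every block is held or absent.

towers=[B/E; C/A/D] holding=-

step 1 (unstack(B, E)): towers=[C/A/D/E] holding=B
step 2 (putdown(B)): towers=[B; C/A/D/E] holding=-
step 3 (unstack(E, D)): towers=[B; C/A/D] holding=E
step 4 (stack(E, B)): towers=[B/E; C/A/D] holding=-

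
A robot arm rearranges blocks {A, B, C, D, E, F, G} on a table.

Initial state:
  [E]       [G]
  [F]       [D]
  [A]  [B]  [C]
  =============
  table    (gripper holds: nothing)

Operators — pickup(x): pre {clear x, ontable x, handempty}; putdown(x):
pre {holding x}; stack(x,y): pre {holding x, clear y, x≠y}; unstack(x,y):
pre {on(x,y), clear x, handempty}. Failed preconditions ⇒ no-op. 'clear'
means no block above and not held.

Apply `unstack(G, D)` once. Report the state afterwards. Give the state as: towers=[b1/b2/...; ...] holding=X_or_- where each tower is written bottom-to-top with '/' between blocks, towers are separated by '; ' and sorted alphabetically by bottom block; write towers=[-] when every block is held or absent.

towers=[A/F/E; B; C/D] holding=G

before: towers=[A/F/E; B; C/D/G] holding=-
pre[unstack(G, D)]: on(G,D) ok, clear(G) ok, handempty ok
all met → apply unstack(G, D)
after:  towers=[A/F/E; B; C/D] holding=G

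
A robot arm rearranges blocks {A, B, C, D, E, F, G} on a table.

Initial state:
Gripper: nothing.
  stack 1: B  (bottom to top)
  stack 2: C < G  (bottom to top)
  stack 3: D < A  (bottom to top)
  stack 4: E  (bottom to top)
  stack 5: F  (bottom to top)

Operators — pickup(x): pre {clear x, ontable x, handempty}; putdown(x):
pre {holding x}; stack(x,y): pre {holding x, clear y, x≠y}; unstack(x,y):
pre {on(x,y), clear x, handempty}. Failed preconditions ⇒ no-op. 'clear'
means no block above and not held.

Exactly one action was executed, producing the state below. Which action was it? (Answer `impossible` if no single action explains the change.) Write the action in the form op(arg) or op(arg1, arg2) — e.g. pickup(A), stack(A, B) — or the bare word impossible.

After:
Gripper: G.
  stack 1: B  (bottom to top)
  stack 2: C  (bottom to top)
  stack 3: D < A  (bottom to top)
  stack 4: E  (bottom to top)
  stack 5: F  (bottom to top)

target: towers=[B; C; D/A; E; F] holding=G
         pickup(B) → towers=[C/G; D/A; E; F] holding=B
         pickup(F) → towers=[B; C/G; D/A; E] holding=F
     unstack(G, C) → towers=[B; C; D/A; E; F] holding=G  ← match
     unstack(A, D) → towers=[B; C/G; D; E; F] holding=A
         pickup(E) → towers=[B; C/G; D/A; F] holding=E

unstack(G, C)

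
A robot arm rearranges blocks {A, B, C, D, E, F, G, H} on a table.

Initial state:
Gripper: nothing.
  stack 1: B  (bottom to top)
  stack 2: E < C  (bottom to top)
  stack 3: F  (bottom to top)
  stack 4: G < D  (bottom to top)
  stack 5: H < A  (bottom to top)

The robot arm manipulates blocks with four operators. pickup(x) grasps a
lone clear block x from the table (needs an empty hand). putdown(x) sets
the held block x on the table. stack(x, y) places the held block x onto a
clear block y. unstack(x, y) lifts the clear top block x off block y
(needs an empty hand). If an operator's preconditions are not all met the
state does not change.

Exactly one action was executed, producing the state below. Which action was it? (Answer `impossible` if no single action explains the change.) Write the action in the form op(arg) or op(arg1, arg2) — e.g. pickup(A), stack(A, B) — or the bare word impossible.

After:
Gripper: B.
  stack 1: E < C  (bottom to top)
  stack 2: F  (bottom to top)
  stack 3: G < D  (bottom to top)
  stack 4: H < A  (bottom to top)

pickup(B)

target: towers=[E/C; F; G/D; H/A] holding=B
     unstack(A, H) → towers=[B; E/C; F; G/D; H] holding=A
         pickup(B) → towers=[E/C; F; G/D; H/A] holding=B  ← match
         pickup(F) → towers=[B; E/C; G/D; H/A] holding=F
     unstack(D, G) → towers=[B; E/C; F; G; H/A] holding=D
     unstack(C, E) → towers=[B; E; F; G/D; H/A] holding=C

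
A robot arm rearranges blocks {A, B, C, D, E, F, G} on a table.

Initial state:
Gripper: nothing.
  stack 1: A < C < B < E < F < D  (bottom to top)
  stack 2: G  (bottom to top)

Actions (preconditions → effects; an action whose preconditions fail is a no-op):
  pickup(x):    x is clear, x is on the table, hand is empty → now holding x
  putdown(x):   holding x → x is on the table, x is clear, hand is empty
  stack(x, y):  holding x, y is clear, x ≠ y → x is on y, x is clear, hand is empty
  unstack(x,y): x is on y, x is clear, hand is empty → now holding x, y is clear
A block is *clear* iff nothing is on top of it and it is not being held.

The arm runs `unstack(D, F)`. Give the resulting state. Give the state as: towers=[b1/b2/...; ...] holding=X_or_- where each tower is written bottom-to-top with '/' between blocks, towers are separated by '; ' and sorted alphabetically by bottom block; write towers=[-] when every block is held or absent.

before: towers=[A/C/B/E/F/D; G] holding=-
pre[unstack(D, F)]: on(D,F) ok, clear(D) ok, handempty ok
all met → apply unstack(D, F)
after:  towers=[A/C/B/E/F; G] holding=D

towers=[A/C/B/E/F; G] holding=D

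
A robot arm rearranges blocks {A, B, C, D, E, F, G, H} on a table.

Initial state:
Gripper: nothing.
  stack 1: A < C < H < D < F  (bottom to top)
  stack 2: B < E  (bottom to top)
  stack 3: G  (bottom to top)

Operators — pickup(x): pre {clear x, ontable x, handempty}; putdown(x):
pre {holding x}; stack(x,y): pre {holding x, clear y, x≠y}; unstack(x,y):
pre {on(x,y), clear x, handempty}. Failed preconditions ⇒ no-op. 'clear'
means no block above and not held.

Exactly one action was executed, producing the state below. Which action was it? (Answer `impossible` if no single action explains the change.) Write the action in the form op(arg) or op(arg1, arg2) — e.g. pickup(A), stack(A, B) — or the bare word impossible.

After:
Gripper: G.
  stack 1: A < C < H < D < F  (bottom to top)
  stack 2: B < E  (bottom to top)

pickup(G)

target: towers=[A/C/H/D/F; B/E] holding=G
         pickup(G) → towers=[A/C/H/D/F; B/E] holding=G  ← match
     unstack(E, B) → towers=[A/C/H/D/F; B; G] holding=E
     unstack(F, D) → towers=[A/C/H/D; B/E; G] holding=F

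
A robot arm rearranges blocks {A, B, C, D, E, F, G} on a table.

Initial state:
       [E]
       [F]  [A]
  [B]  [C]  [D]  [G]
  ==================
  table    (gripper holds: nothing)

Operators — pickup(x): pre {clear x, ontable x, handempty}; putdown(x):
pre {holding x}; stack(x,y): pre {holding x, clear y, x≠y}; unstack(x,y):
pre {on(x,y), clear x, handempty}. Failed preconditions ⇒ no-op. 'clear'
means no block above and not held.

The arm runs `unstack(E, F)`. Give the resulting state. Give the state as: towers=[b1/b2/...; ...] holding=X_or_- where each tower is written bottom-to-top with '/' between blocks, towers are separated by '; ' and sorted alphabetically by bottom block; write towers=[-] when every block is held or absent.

towers=[B; C/F; D/A; G] holding=E

before: towers=[B; C/F/E; D/A; G] holding=-
pre[unstack(E, F)]: on(E,F) yes, clear(E) yes, handempty yes
all met → apply unstack(E, F)
after:  towers=[B; C/F; D/A; G] holding=E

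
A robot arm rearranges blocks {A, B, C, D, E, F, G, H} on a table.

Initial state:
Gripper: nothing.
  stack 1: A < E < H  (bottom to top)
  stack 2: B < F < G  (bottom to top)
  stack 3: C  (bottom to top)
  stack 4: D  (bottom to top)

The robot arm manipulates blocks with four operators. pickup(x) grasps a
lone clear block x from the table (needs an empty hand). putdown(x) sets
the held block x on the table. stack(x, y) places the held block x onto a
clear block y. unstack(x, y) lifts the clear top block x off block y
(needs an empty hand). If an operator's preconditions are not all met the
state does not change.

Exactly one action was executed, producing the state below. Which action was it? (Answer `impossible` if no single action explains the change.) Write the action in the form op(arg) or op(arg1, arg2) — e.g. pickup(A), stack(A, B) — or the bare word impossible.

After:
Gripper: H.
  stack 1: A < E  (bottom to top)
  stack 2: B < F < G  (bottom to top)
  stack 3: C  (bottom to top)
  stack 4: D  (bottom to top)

unstack(H, E)

target: towers=[A/E; B/F/G; C; D] holding=H
     unstack(G, F) → towers=[A/E/H; B/F; C; D] holding=G
     unstack(H, E) → towers=[A/E; B/F/G; C; D] holding=H  ← match
         pickup(D) → towers=[A/E/H; B/F/G; C] holding=D
         pickup(C) → towers=[A/E/H; B/F/G; D] holding=C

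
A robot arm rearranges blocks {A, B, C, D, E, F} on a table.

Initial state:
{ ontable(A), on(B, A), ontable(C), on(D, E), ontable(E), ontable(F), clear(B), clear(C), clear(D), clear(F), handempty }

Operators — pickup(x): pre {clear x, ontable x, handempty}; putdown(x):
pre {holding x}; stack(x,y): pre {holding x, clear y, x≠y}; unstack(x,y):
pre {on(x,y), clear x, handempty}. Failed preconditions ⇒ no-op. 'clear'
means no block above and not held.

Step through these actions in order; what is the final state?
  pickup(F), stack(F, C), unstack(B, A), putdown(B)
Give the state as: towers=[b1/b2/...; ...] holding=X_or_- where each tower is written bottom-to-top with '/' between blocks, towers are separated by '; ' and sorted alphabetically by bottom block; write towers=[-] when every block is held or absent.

towers=[A; B; C/F; E/D] holding=-

step 1 (pickup(F)): towers=[A/B; C; E/D] holding=F
step 2 (stack(F, C)): towers=[A/B; C/F; E/D] holding=-
step 3 (unstack(B, A)): towers=[A; C/F; E/D] holding=B
step 4 (putdown(B)): towers=[A; B; C/F; E/D] holding=-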